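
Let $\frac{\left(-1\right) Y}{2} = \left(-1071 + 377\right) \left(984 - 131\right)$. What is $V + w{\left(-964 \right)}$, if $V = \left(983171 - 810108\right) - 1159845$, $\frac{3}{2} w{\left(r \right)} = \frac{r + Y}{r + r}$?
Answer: $- \frac{713739136}{723} \approx -9.8719 \cdot 10^{5}$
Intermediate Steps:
$Y = 1183964$ ($Y = - 2 \left(-1071 + 377\right) \left(984 - 131\right) = - 2 \left(\left(-694\right) 853\right) = \left(-2\right) \left(-591982\right) = 1183964$)
$w{\left(r \right)} = \frac{1183964 + r}{3 r}$ ($w{\left(r \right)} = \frac{2 \frac{r + 1183964}{r + r}}{3} = \frac{2 \frac{1183964 + r}{2 r}}{3} = \frac{1183964 + r}{3 r}$)
$V = -986782$ ($V = \left(983171 - 810108\right) - 1159845 = 173063 - 1159845 = -986782$)
$V + w{\left(-964 \right)} = -986782 + \frac{1183964 - 964}{3 \left(-964\right)} = -986782 + \frac{1}{3} \left(- \frac{1}{964}\right) 1183000 = -986782 - \frac{295750}{723} = - \frac{713739136}{723}$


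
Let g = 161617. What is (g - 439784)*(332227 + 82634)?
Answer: -115400639787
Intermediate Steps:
(g - 439784)*(332227 + 82634) = (161617 - 439784)*(332227 + 82634) = -278167*414861 = -115400639787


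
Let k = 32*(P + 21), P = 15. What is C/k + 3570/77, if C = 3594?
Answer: 104509/2112 ≈ 49.483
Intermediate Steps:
k = 1152 (k = 32*(15 + 21) = 32*36 = 1152)
C/k + 3570/77 = 3594/1152 + 3570/77 = 3594*(1/1152) + 3570*(1/77) = 599/192 + 510/11 = 104509/2112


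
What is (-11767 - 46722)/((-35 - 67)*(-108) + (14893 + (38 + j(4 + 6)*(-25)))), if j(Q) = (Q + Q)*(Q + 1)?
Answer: -2543/889 ≈ -2.8605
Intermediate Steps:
j(Q) = 2*Q*(1 + Q) (j(Q) = (2*Q)*(1 + Q) = 2*Q*(1 + Q))
(-11767 - 46722)/((-35 - 67)*(-108) + (14893 + (38 + j(4 + 6)*(-25)))) = (-11767 - 46722)/((-35 - 67)*(-108) + (14893 + (38 + (2*(4 + 6)*(1 + (4 + 6)))*(-25)))) = -58489/(-102*(-108) + (14893 + (38 + (2*10*(1 + 10))*(-25)))) = -58489/(11016 + (14893 + (38 + (2*10*11)*(-25)))) = -58489/(11016 + (14893 + (38 + 220*(-25)))) = -58489/(11016 + (14893 + (38 - 5500))) = -58489/(11016 + (14893 - 5462)) = -58489/(11016 + 9431) = -58489/20447 = -58489*1/20447 = -2543/889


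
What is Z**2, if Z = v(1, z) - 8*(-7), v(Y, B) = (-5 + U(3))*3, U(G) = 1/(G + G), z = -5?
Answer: 6889/4 ≈ 1722.3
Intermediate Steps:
U(G) = 1/(2*G)
v(Y, B) = -29/2 (v(Y, B) = (-5 + (1/2)/3)*3 = (-5 + (1/2)*(1/3))*3 = (-5 + 1/6)*3 = -29/6*3 = -29/2)
Z = 83/2 (Z = -29/2 - 8*(-7) = -29/2 + 56 = 83/2 ≈ 41.500)
Z**2 = (83/2)**2 = 6889/4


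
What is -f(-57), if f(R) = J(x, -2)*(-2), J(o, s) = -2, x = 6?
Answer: -4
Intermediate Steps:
f(R) = 4 (f(R) = -2*(-2) = 4)
-f(-57) = -1*4 = -4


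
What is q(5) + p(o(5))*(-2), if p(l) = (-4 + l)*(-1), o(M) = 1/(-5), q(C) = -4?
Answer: -62/5 ≈ -12.400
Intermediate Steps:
o(M) = -⅕
p(l) = 4 - l
q(5) + p(o(5))*(-2) = -4 + (4 - 1*(-⅕))*(-2) = -4 + (4 + ⅕)*(-2) = -4 + (21/5)*(-2) = -4 - 42/5 = -62/5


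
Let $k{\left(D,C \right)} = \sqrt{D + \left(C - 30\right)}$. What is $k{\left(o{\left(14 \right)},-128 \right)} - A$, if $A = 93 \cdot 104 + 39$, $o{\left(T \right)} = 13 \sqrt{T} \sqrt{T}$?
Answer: $-9711 + 2 \sqrt{6} \approx -9706.1$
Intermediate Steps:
$o{\left(T \right)} = 13 T$
$A = 9711$ ($A = 9672 + 39 = 9711$)
$k{\left(D,C \right)} = \sqrt{-30 + C + D}$ ($k{\left(D,C \right)} = \sqrt{D + \left(-30 + C\right)} = \sqrt{-30 + C + D}$)
$k{\left(o{\left(14 \right)},-128 \right)} - A = \sqrt{-30 - 128 + 13 \cdot 14} - 9711 = \sqrt{-30 - 128 + 182} - 9711 = \sqrt{24} - 9711 = 2 \sqrt{6} - 9711 = -9711 + 2 \sqrt{6}$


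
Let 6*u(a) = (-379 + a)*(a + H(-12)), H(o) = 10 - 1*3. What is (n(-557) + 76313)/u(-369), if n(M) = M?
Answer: 56817/33847 ≈ 1.6786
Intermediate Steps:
H(o) = 7 (H(o) = 10 - 3 = 7)
u(a) = (-379 + a)*(7 + a)/6 (u(a) = ((-379 + a)*(a + 7))/6 = ((-379 + a)*(7 + a))/6 = (-379 + a)*(7 + a)/6)
(n(-557) + 76313)/u(-369) = (-557 + 76313)/(-2653/6 - 62*(-369) + (⅙)*(-369)²) = 75756/(-2653/6 + 22878 + (⅙)*136161) = 75756/(-2653/6 + 22878 + 45387/2) = 75756/(135388/3) = 75756*(3/135388) = 56817/33847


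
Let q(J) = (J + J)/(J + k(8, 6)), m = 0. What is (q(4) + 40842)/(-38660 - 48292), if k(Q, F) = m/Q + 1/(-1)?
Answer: -61267/130428 ≈ -0.46974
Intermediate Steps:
k(Q, F) = -1 (k(Q, F) = 0/Q + 1/(-1) = 0 + 1*(-1) = 0 - 1 = -1)
q(J) = 2*J/(-1 + J) (q(J) = (J + J)/(J - 1) = (2*J)/(-1 + J) = 2*J/(-1 + J))
(q(4) + 40842)/(-38660 - 48292) = (2*4/(-1 + 4) + 40842)/(-38660 - 48292) = (2*4/3 + 40842)/(-86952) = (2*4*(1/3) + 40842)*(-1/86952) = (8/3 + 40842)*(-1/86952) = (122534/3)*(-1/86952) = -61267/130428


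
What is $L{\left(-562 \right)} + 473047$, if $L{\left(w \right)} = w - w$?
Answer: $473047$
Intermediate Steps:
$L{\left(w \right)} = 0$
$L{\left(-562 \right)} + 473047 = 0 + 473047 = 473047$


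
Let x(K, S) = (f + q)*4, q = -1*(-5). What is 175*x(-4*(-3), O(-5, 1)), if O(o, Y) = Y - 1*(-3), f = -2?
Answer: 2100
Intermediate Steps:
q = 5
O(o, Y) = 3 + Y (O(o, Y) = Y + 3 = 3 + Y)
x(K, S) = 12 (x(K, S) = (-2 + 5)*4 = 3*4 = 12)
175*x(-4*(-3), O(-5, 1)) = 175*12 = 2100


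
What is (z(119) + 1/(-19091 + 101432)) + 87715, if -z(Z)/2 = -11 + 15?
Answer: 7221882088/82341 ≈ 87707.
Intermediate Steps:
z(Z) = -8 (z(Z) = -2*(-11 + 15) = -2*4 = -8)
(z(119) + 1/(-19091 + 101432)) + 87715 = (-8 + 1/(-19091 + 101432)) + 87715 = (-8 + 1/82341) + 87715 = -658727/82341 + 87715 = 7221882088/82341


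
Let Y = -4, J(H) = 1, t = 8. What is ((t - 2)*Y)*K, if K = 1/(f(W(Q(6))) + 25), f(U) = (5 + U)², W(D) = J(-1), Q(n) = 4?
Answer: -24/61 ≈ -0.39344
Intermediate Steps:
W(D) = 1
K = 1/61 (K = 1/((5 + 1)² + 25) = 1/(6² + 25) = 1/(36 + 25) = 1/61 ≈ 0.016393)
((t - 2)*Y)*K = ((8 - 2)*(-4))*(1/61) = (6*(-4))*(1/61) = -24*1/61 = -24/61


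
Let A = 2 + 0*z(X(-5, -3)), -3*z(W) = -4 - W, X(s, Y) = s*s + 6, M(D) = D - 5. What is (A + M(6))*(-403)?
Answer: -1209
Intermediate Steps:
M(D) = -5 + D
X(s, Y) = 6 + s² (X(s, Y) = s² + 6 = 6 + s²)
z(W) = 4/3 + W/3 (z(W) = -(-4 - W)/3 = 4/3 + W/3)
A = 2 (A = 2 + 0*(4/3 + (6 + (-5)²)/3) = 2 + 0*(4/3 + (6 + 25)/3) = 2 + 0*(4/3 + (⅓)*31) = 2 + 0*(4/3 + 31/3) = 2 + 0*(35/3) = 2 + 0 = 2)
(A + M(6))*(-403) = (2 + (-5 + 6))*(-403) = (2 + 1)*(-403) = 3*(-403) = -1209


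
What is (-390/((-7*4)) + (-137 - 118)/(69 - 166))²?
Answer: 505575225/1844164 ≈ 274.15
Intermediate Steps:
(-390/((-7*4)) + (-137 - 118)/(69 - 166))² = (-390/(-28) - 255/(-97))² = (-390*(-1/28) - 255*(-1/97))² = (195/14 + 255/97)² = (22485/1358)² = 505575225/1844164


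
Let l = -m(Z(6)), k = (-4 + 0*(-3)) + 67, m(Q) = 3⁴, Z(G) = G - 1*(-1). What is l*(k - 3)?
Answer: -4860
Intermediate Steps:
Z(G) = 1 + G (Z(G) = G + 1 = 1 + G)
m(Q) = 81
k = 63 (k = (-4 + 0) + 67 = -4 + 67 = 63)
l = -81 (l = -1*81 = -81)
l*(k - 3) = -81*(63 - 3) = -81*60 = -4860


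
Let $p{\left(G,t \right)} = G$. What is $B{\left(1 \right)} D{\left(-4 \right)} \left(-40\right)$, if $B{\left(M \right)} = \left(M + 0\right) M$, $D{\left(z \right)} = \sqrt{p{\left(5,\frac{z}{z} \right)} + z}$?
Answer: $-40$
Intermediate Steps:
$D{\left(z \right)} = \sqrt{5 + z}$
$B{\left(M \right)} = M^{2}$ ($B{\left(M \right)} = M M = M^{2}$)
$B{\left(1 \right)} D{\left(-4 \right)} \left(-40\right) = 1^{2} \sqrt{5 - 4} \left(-40\right) = 1 \sqrt{1} \left(-40\right) = 1 \cdot 1 \left(-40\right) = 1 \left(-40\right) = -40$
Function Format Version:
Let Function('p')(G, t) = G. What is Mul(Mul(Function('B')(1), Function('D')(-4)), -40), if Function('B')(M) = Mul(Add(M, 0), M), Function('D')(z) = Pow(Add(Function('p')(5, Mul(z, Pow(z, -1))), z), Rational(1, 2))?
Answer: -40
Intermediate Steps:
Function('D')(z) = Pow(Add(5, z), Rational(1, 2))
Function('B')(M) = Pow(M, 2) (Function('B')(M) = Mul(M, M) = Pow(M, 2))
Mul(Mul(Function('B')(1), Function('D')(-4)), -40) = Mul(Mul(Pow(1, 2), Pow(Add(5, -4), Rational(1, 2))), -40) = Mul(Mul(1, Pow(1, Rational(1, 2))), -40) = Mul(Mul(1, 1), -40) = Mul(1, -40) = -40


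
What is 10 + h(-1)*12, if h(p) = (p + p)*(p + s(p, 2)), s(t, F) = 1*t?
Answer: 58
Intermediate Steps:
s(t, F) = t
h(p) = 4*p**2 (h(p) = (p + p)*(p + p) = (2*p)*(2*p) = 4*p**2)
10 + h(-1)*12 = 10 + (4*(-1)**2)*12 = 10 + (4*1)*12 = 10 + 4*12 = 10 + 48 = 58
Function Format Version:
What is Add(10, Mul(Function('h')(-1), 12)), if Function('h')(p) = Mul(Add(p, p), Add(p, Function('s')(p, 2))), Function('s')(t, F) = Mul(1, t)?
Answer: 58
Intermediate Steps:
Function('s')(t, F) = t
Function('h')(p) = Mul(4, Pow(p, 2)) (Function('h')(p) = Mul(Add(p, p), Add(p, p)) = Mul(Mul(2, p), Mul(2, p)) = Mul(4, Pow(p, 2)))
Add(10, Mul(Function('h')(-1), 12)) = Add(10, Mul(Mul(4, Pow(-1, 2)), 12)) = Add(10, Mul(Mul(4, 1), 12)) = Add(10, Mul(4, 12)) = Add(10, 48) = 58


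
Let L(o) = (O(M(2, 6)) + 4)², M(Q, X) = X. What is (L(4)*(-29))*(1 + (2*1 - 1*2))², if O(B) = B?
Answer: -2900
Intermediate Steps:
L(o) = 100 (L(o) = (6 + 4)² = 10² = 100)
(L(4)*(-29))*(1 + (2*1 - 1*2))² = (100*(-29))*(1 + (2*1 - 1*2))² = -2900*(1 + (2 - 2))² = -2900*(1 + 0)² = -2900*1² = -2900*1 = -2900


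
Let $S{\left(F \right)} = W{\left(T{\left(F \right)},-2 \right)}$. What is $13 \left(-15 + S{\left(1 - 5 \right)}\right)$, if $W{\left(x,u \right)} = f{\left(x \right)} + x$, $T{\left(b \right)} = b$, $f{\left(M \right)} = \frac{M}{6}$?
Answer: $- \frac{767}{3} \approx -255.67$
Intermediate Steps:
$f{\left(M \right)} = \frac{M}{6}$ ($f{\left(M \right)} = M \frac{1}{6} = \frac{M}{6}$)
$W{\left(x,u \right)} = \frac{7 x}{6}$ ($W{\left(x,u \right)} = \frac{x}{6} + x = \frac{7 x}{6}$)
$S{\left(F \right)} = \frac{7 F}{6}$
$13 \left(-15 + S{\left(1 - 5 \right)}\right) = 13 \left(-15 + \frac{7 \left(1 - 5\right)}{6}\right) = 13 \left(-15 + \frac{7}{6} \left(-4\right)\right) = 13 \left(-15 - \frac{14}{3}\right) = 13 \left(- \frac{59}{3}\right) = - \frac{767}{3}$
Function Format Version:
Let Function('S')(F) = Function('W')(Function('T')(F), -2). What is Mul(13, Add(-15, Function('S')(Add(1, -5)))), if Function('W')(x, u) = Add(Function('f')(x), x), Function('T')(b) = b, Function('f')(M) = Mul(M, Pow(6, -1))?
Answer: Rational(-767, 3) ≈ -255.67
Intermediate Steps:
Function('f')(M) = Mul(Rational(1, 6), M) (Function('f')(M) = Mul(M, Rational(1, 6)) = Mul(Rational(1, 6), M))
Function('W')(x, u) = Mul(Rational(7, 6), x) (Function('W')(x, u) = Add(Mul(Rational(1, 6), x), x) = Mul(Rational(7, 6), x))
Function('S')(F) = Mul(Rational(7, 6), F)
Mul(13, Add(-15, Function('S')(Add(1, -5)))) = Mul(13, Add(-15, Mul(Rational(7, 6), Add(1, -5)))) = Mul(13, Add(-15, Mul(Rational(7, 6), -4))) = Mul(13, Add(-15, Rational(-14, 3))) = Mul(13, Rational(-59, 3)) = Rational(-767, 3)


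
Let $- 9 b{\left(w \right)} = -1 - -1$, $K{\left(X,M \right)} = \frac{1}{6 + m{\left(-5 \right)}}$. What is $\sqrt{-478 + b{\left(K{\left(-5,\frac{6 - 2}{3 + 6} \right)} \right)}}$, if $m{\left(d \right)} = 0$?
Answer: $i \sqrt{478} \approx 21.863 i$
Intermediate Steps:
$K{\left(X,M \right)} = \frac{1}{6}$ ($K{\left(X,M \right)} = \frac{1}{6 + 0} = \frac{1}{6}$)
$b{\left(w \right)} = 0$ ($b{\left(w \right)} = - \frac{-1 - -1}{9} = - \frac{-1 + 1}{9} = \left(- \frac{1}{9}\right) 0 = 0$)
$\sqrt{-478 + b{\left(K{\left(-5,\frac{6 - 2}{3 + 6} \right)} \right)}} = \sqrt{-478 + 0} = \sqrt{-478} = i \sqrt{478}$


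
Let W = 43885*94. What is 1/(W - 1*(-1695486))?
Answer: 1/5820676 ≈ 1.7180e-7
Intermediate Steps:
W = 4125190
1/(W - 1*(-1695486)) = 1/(4125190 - 1*(-1695486)) = 1/(4125190 + 1695486) = 1/5820676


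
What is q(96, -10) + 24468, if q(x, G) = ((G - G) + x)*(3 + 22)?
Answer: 26868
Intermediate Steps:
q(x, G) = 25*x (q(x, G) = (0 + x)*25 = x*25 = 25*x)
q(96, -10) + 24468 = 25*96 + 24468 = 2400 + 24468 = 26868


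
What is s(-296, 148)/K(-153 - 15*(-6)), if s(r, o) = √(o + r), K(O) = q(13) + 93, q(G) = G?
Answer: I*√37/53 ≈ 0.11477*I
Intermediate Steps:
K(O) = 106 (K(O) = 13 + 93 = 106)
s(-296, 148)/K(-153 - 15*(-6)) = √(148 - 296)/106 = √(-148)*(1/106) = (2*I*√37)*(1/106) = I*√37/53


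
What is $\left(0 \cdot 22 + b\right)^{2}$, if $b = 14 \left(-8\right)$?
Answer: $12544$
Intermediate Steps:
$b = -112$
$\left(0 \cdot 22 + b\right)^{2} = \left(0 \cdot 22 - 112\right)^{2} = \left(0 - 112\right)^{2} = \left(-112\right)^{2} = 12544$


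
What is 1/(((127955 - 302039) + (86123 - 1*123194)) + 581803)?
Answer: 1/370648 ≈ 2.6980e-6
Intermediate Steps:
1/(((127955 - 302039) + (86123 - 1*123194)) + 581803) = 1/((-174084 + (86123 - 123194)) + 581803) = 1/((-174084 - 37071) + 581803) = 1/(-211155 + 581803) = 1/370648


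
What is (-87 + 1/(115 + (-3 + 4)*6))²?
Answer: 110796676/14641 ≈ 7567.6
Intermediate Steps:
(-87 + 1/(115 + (-3 + 4)*6))² = (-87 + 1/(115 + 1*6))² = (-87 + 1/(115 + 6))² = (-87 + 1/121)² = (-10526/121)² = 110796676/14641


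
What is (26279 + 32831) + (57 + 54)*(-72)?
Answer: 51118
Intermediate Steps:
(26279 + 32831) + (57 + 54)*(-72) = 59110 + 111*(-72) = 59110 - 7992 = 51118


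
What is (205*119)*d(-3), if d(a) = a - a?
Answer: 0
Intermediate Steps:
d(a) = 0
(205*119)*d(-3) = (205*119)*0 = 24395*0 = 0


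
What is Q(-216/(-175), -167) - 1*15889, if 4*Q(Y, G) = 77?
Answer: -63479/4 ≈ -15870.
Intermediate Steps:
Q(Y, G) = 77/4 (Q(Y, G) = (1/4)*77 = 77/4)
Q(-216/(-175), -167) - 1*15889 = 77/4 - 1*15889 = 77/4 - 15889 = -63479/4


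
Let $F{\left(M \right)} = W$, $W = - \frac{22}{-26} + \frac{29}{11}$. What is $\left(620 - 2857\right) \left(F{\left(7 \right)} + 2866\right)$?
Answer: $- \frac{917921632}{143} \approx -6.419 \cdot 10^{6}$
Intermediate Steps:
$W = \frac{498}{143}$ ($W = \left(-22\right) \left(- \frac{1}{26}\right) + 29 \cdot \frac{1}{11} = \frac{11}{13} + \frac{29}{11} = \frac{498}{143} \approx 3.4825$)
$F{\left(M \right)} = \frac{498}{143}$
$\left(620 - 2857\right) \left(F{\left(7 \right)} + 2866\right) = \left(620 - 2857\right) \left(\frac{498}{143} + 2866\right) = \left(620 - 2857\right) \frac{410336}{143} = \left(-2237\right) \frac{410336}{143} = - \frac{917921632}{143}$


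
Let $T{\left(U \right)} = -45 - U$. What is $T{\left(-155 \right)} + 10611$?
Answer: $10721$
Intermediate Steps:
$T{\left(-155 \right)} + 10611 = \left(-45 - -155\right) + 10611 = \left(-45 + 155\right) + 10611 = 110 + 10611 = 10721$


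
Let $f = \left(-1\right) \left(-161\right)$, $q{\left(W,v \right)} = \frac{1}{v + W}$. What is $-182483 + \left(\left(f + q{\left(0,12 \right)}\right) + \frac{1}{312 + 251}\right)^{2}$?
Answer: $- \frac{7144792079207}{45643536} \approx -1.5653 \cdot 10^{5}$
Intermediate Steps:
$q{\left(W,v \right)} = \frac{1}{W + v}$
$f = 161$
$-182483 + \left(\left(f + q{\left(0,12 \right)}\right) + \frac{1}{312 + 251}\right)^{2} = -182483 + \left(\left(161 + \frac{1}{0 + 12}\right) + \frac{1}{312 + 251}\right)^{2} = -182483 + \left(\left(161 + \frac{1}{12}\right) + \frac{1}{563}\right)^{2} = -182483 + \left(\frac{1933}{12} + \frac{1}{563}\right)^{2} = -182483 + \left(\frac{1088291}{6756}\right)^{2} = -182483 + \frac{1184377300681}{45643536} = - \frac{7144792079207}{45643536}$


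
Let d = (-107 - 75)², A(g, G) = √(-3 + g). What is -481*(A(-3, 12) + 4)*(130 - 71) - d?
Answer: -146640 - 28379*I*√6 ≈ -1.4664e+5 - 69514.0*I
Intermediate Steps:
d = 33124 (d = (-182)² = 33124)
-481*(A(-3, 12) + 4)*(130 - 71) - d = -481*(√(-3 - 3) + 4)*(130 - 71) - 1*33124 = -481*(√(-6) + 4)*59 - 33124 = -481*(I*√6 + 4)*59 - 33124 = -481*(4 + I*√6)*59 - 33124 = -481*(236 + 59*I*√6) - 33124 = (-113516 - 28379*I*√6) - 33124 = -146640 - 28379*I*√6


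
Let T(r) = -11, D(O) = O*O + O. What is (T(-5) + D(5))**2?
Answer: 361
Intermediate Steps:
D(O) = O + O**2 (D(O) = O**2 + O = O + O**2)
(T(-5) + D(5))**2 = (-11 + 5*(1 + 5))**2 = (-11 + 5*6)**2 = (-11 + 30)**2 = 19**2 = 361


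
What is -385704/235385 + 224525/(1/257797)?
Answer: 13624524304987921/235385 ≈ 5.7882e+10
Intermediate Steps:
-385704/235385 + 224525/(1/257797) = -385704*1/235385 + 224525/(1/257797) = -385704/235385 + 224525*257797 = -385704/235385 + 57881871425 = 13624524304987921/235385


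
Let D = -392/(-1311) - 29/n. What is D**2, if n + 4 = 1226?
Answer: 194485410025/2566538569764 ≈ 0.075777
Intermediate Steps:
n = 1222 (n = -4 + 1226 = 1222)
D = 441005/1602042 (D = -392/(-1311) - 29/1222 = -392*(-1/1311) - 29*1/1222 = 392/1311 - 29/1222 = 441005/1602042 ≈ 0.27528)
D**2 = (441005/1602042)**2 = 194485410025/2566538569764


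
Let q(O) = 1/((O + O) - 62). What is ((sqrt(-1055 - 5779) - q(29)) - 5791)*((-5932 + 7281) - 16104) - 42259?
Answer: 341601029/4 - 14755*I*sqrt(6834) ≈ 8.54e+7 - 1.2198e+6*I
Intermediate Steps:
q(O) = 1/(-62 + 2*O) (q(O) = 1/(2*O - 62) = 1/(-62 + 2*O))
((sqrt(-1055 - 5779) - q(29)) - 5791)*((-5932 + 7281) - 16104) - 42259 = ((sqrt(-1055 - 5779) - 1/(2*(-31 + 29))) - 5791)*((-5932 + 7281) - 16104) - 42259 = ((sqrt(-6834) - 1/(2*(-2))) - 5791)*(1349 - 16104) - 42259 = ((I*sqrt(6834) - (-1)/(2*2)) - 5791)*(-14755) - 42259 = ((I*sqrt(6834) - 1*(-1/4)) - 5791)*(-14755) - 42259 = ((I*sqrt(6834) + 1/4) - 5791)*(-14755) - 42259 = ((1/4 + I*sqrt(6834)) - 5791)*(-14755) - 42259 = (-23163/4 + I*sqrt(6834))*(-14755) - 42259 = (341770065/4 - 14755*I*sqrt(6834)) - 42259 = 341601029/4 - 14755*I*sqrt(6834)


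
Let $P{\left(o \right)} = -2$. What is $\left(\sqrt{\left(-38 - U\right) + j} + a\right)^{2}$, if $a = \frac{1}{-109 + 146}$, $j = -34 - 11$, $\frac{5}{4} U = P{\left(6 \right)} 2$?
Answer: $- \frac{546226}{6845} + \frac{2 i \sqrt{1995}}{185} \approx -79.799 + 0.48287 i$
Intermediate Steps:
$U = - \frac{16}{5}$ ($U = \frac{4 \left(\left(-2\right) 2\right)}{5} = \frac{4}{5} \left(-4\right) = - \frac{16}{5} \approx -3.2$)
$j = -45$ ($j = -34 - 11 = -45$)
$a = \frac{1}{37} \approx 0.027027$
$\left(\sqrt{\left(-38 - U\right) + j} + a\right)^{2} = \left(\sqrt{\left(-38 - - \frac{16}{5}\right) - 45} + \frac{1}{37}\right)^{2} = \left(\sqrt{\left(-38 + \frac{16}{5}\right) - 45} + \frac{1}{37}\right)^{2} = \left(\sqrt{- \frac{174}{5} - 45} + \frac{1}{37}\right)^{2} = \left(\sqrt{- \frac{399}{5}} + \frac{1}{37}\right)^{2} = \left(\frac{i \sqrt{1995}}{5} + \frac{1}{37}\right)^{2} = \left(\frac{1}{37} + \frac{i \sqrt{1995}}{5}\right)^{2}$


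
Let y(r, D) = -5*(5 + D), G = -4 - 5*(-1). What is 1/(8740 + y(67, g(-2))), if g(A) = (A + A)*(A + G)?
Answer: 1/8695 ≈ 0.00011501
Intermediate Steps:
G = 1 (G = -4 + 5 = 1)
g(A) = 2*A*(1 + A) (g(A) = (A + A)*(A + 1) = (2*A)*(1 + A) = 2*A*(1 + A))
y(r, D) = -25 - 5*D
1/(8740 + y(67, g(-2))) = 1/(8740 + (-25 - 10*(-2)*(1 - 2))) = 1/(8740 + (-25 - 10*(-2)*(-1))) = 1/(8740 + (-25 - 5*4)) = 1/(8740 + (-25 - 20)) = 1/(8740 - 45) = 1/8695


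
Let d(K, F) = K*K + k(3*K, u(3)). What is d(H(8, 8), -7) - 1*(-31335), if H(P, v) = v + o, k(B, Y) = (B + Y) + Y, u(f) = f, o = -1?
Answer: 31411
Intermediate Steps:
k(B, Y) = B + 2*Y
H(P, v) = -1 + v (H(P, v) = v - 1 = -1 + v)
d(K, F) = 6 + K**2 + 3*K (d(K, F) = K*K + (3*K + 2*3) = K**2 + (3*K + 6) = K**2 + (6 + 3*K) = 6 + K**2 + 3*K)
d(H(8, 8), -7) - 1*(-31335) = (6 + (-1 + 8)**2 + 3*(-1 + 8)) - 1*(-31335) = (6 + 7**2 + 3*7) + 31335 = (6 + 49 + 21) + 31335 = 76 + 31335 = 31411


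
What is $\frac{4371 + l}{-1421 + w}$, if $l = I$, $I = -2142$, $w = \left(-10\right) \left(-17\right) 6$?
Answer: $- \frac{2229}{401} \approx -5.5586$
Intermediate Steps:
$w = 1020$ ($w = 170 \cdot 6 = 1020$)
$l = -2142$
$\frac{4371 + l}{-1421 + w} = \frac{4371 - 2142}{-1421 + 1020} = \frac{2229}{-401} = 2229 \left(- \frac{1}{401}\right) = - \frac{2229}{401}$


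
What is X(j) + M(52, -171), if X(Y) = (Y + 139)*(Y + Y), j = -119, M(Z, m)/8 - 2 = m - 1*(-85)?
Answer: -5432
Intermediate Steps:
M(Z, m) = 696 + 8*m (M(Z, m) = 16 + 8*(m - 1*(-85)) = 16 + 8*(m + 85) = 16 + 8*(85 + m) = 16 + (680 + 8*m) = 696 + 8*m)
X(Y) = 2*Y*(139 + Y) (X(Y) = (139 + Y)*(2*Y) = 2*Y*(139 + Y))
X(j) + M(52, -171) = 2*(-119)*(139 - 119) + (696 + 8*(-171)) = 2*(-119)*20 + (696 - 1368) = -4760 - 672 = -5432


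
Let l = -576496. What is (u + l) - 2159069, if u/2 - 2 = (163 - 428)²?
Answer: -2595111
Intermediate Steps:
u = 140454 (u = 4 + 2*(163 - 428)² = 4 + 2*(-265)² = 4 + 2*70225 = 4 + 140450 = 140454)
(u + l) - 2159069 = (140454 - 576496) - 2159069 = -436042 - 2159069 = -2595111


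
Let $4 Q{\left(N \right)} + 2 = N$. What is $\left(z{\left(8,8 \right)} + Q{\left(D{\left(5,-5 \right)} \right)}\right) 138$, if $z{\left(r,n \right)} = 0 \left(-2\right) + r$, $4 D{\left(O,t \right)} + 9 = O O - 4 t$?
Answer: $\frac{2691}{2} \approx 1345.5$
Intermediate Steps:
$D{\left(O,t \right)} = - \frac{9}{4} - t + \frac{O^{2}}{4}$ ($D{\left(O,t \right)} = - \frac{9}{4} + \frac{O O - 4 t}{4} = - \frac{9}{4} + \frac{O^{2} - 4 t}{4} = - \frac{9}{4} + \left(- t + \frac{O^{2}}{4}\right) = - \frac{9}{4} - t + \frac{O^{2}}{4}$)
$Q{\left(N \right)} = - \frac{1}{2} + \frac{N}{4}$
$z{\left(r,n \right)} = r$ ($z{\left(r,n \right)} = 0 + r = r$)
$\left(z{\left(8,8 \right)} + Q{\left(D{\left(5,-5 \right)} \right)}\right) 138 = \left(8 - \left(\frac{1}{2} - \frac{- \frac{9}{4} - -5 + \frac{5^{2}}{4}}{4}\right)\right) 138 = \left(8 - \left(\frac{1}{2} - \frac{- \frac{9}{4} + 5 + \frac{1}{4} \cdot 25}{4}\right)\right) 138 = \left(8 - \left(\frac{1}{2} - \frac{- \frac{9}{4} + 5 + \frac{25}{4}}{4}\right)\right) 138 = \left(8 + \left(- \frac{1}{2} + \frac{1}{4} \cdot 9\right)\right) 138 = \left(8 + \left(- \frac{1}{2} + \frac{9}{4}\right)\right) 138 = \left(8 + \frac{7}{4}\right) 138 = \frac{39}{4} \cdot 138 = \frac{2691}{2}$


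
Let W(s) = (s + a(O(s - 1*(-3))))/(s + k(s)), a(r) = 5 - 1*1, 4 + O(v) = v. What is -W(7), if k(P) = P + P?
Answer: -11/21 ≈ -0.52381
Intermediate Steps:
O(v) = -4 + v
a(r) = 4 (a(r) = 5 - 1 = 4)
k(P) = 2*P
W(s) = (4 + s)/(3*s) (W(s) = (s + 4)/(s + 2*s) = (4 + s)/((3*s)) = (4 + s)*(1/(3*s)) = (4 + s)/(3*s))
-W(7) = -(4 + 7)/(3*7) = -11/(3*7) = -1*11/21 = -11/21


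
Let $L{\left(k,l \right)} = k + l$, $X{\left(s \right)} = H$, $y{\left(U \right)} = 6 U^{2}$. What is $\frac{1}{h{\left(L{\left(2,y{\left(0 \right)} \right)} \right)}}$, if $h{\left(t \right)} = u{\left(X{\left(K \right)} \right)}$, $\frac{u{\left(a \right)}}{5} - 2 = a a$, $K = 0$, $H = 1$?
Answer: $\frac{1}{15} \approx 0.066667$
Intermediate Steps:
$X{\left(s \right)} = 1$
$u{\left(a \right)} = 10 + 5 a^{2}$ ($u{\left(a \right)} = 10 + 5 a a = 10 + 5 a^{2}$)
$h{\left(t \right)} = 15$ ($h{\left(t \right)} = 10 + 5 \cdot 1^{2} = 10 + 5 \cdot 1 = 10 + 5 = 15$)
$\frac{1}{h{\left(L{\left(2,y{\left(0 \right)} \right)} \right)}} = \frac{1}{15}$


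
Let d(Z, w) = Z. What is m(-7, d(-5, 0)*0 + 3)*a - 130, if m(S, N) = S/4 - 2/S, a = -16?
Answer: -746/7 ≈ -106.57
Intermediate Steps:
m(S, N) = -2/S + S/4 (m(S, N) = S*(¼) - 2/S = S/4 - 2/S = -2/S + S/4)
m(-7, d(-5, 0)*0 + 3)*a - 130 = (-2/(-7) + (¼)*(-7))*(-16) - 130 = (-2*(-⅐) - 7/4)*(-16) - 130 = (2/7 - 7/4)*(-16) - 130 = -41/28*(-16) - 130 = 164/7 - 130 = -746/7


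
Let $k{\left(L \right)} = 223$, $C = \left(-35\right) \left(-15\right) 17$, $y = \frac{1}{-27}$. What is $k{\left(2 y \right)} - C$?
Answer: $-8702$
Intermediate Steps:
$y = - \frac{1}{27} \approx -0.037037$
$C = 8925$ ($C = 525 \cdot 17 = 8925$)
$k{\left(2 y \right)} - C = 223 - 8925 = -8702$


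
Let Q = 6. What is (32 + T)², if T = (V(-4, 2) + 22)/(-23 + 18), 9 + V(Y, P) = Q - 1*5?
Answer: 21316/25 ≈ 852.64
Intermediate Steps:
V(Y, P) = -8 (V(Y, P) = -9 + (6 - 1*5) = -9 + (6 - 5) = -9 + 1 = -8)
T = -14/5 (T = (-8 + 22)/(-23 + 18) = 14/(-5) = 14*(-⅕) = -14/5 ≈ -2.8000)
(32 + T)² = (32 - 14/5)² = (146/5)² = 21316/25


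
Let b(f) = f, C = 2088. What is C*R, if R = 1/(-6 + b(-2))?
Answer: -261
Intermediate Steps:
R = -1/8 (R = 1/(-6 - 2) = 1/(-8) = -1/8 ≈ -0.12500)
C*R = 2088*(-1/8) = -261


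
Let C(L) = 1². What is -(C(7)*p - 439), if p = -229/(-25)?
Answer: 10746/25 ≈ 429.84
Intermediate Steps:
C(L) = 1
p = 229/25 (p = -229*(-1/25) = 229/25 ≈ 9.1600)
-(C(7)*p - 439) = -(1*(229/25) - 439) = -(229/25 - 439) = -1*(-10746/25) = 10746/25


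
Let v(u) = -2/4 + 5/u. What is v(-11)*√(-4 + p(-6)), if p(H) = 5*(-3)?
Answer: -21*I*√19/22 ≈ -4.1608*I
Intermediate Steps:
p(H) = -15
v(u) = -½ + 5/u (v(u) = -2*¼ + 5/u = -½ + 5/u)
v(-11)*√(-4 + p(-6)) = ((½)*(10 - 1*(-11))/(-11))*√(-4 - 15) = ((½)*(-1/11)*(10 + 11))*√(-19) = ((½)*(-1/11)*21)*(I*√19) = -21*I*√19/22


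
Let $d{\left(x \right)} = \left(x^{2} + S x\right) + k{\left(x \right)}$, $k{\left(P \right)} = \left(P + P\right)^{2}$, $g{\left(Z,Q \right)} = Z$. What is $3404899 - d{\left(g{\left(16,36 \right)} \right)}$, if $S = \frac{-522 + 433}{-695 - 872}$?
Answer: $\frac{5333469549}{1567} \approx 3.4036 \cdot 10^{6}$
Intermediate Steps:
$S = \frac{89}{1567}$ ($S = - \frac{89}{-1567} = \left(-89\right) \left(- \frac{1}{1567}\right) = \frac{89}{1567} \approx 0.056796$)
$k{\left(P \right)} = 4 P^{2}$ ($k{\left(P \right)} = \left(2 P\right)^{2} = 4 P^{2}$)
$d{\left(x \right)} = 5 x^{2} + \frac{89 x}{1567}$ ($d{\left(x \right)} = \left(x^{2} + \frac{89 x}{1567}\right) + 4 x^{2} = 5 x^{2} + \frac{89 x}{1567}$)
$3404899 - d{\left(g{\left(16,36 \right)} \right)} = 3404899 - \frac{1}{1567} \cdot 16 \left(89 + 7835 \cdot 16\right) = 3404899 - \frac{1}{1567} \cdot 16 \left(89 + 125360\right) = 3404899 - \frac{1}{1567} \cdot 16 \cdot 125449 = 3404899 - \frac{2007184}{1567} = \frac{5333469549}{1567}$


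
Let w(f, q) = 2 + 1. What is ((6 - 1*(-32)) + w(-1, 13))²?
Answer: 1681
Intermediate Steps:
w(f, q) = 3
((6 - 1*(-32)) + w(-1, 13))² = ((6 - 1*(-32)) + 3)² = ((6 + 32) + 3)² = (38 + 3)² = 41² = 1681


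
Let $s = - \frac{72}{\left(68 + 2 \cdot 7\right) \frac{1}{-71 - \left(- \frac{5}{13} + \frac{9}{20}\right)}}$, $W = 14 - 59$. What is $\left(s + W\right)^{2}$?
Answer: $\frac{2149991424}{7102225} \approx 302.72$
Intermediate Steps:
$W = -45$ ($W = 14 - 59 = -45$)
$s = \frac{166293}{2665}$ ($s = - \frac{72}{\left(68 + 14\right) \frac{1}{-71 - \frac{17}{260}}} = - \frac{72}{82 \frac{1}{-71 + \left(\frac{5}{13} - \frac{9}{20}\right)}} = - \frac{72}{82 \frac{1}{-71 - \frac{17}{260}}} = - \frac{72}{82 \frac{1}{- \frac{18477}{260}}} = - \frac{72}{82 \left(- \frac{260}{18477}\right)} = - \frac{72}{- \frac{21320}{18477}} = \left(-72\right) \left(- \frac{18477}{21320}\right) = \frac{166293}{2665} \approx 62.399$)
$\left(s + W\right)^{2} = \left(\frac{166293}{2665} - 45\right)^{2} = \left(\frac{46368}{2665}\right)^{2} = \frac{2149991424}{7102225}$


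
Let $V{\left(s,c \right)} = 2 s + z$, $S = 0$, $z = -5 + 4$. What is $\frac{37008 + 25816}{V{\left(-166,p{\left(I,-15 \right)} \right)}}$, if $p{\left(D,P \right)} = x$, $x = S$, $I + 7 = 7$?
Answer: $- \frac{62824}{333} \approx -188.66$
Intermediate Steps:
$z = -1$
$I = 0$ ($I = -7 + 7 = 0$)
$x = 0$
$p{\left(D,P \right)} = 0$
$V{\left(s,c \right)} = -1 + 2 s$ ($V{\left(s,c \right)} = 2 s - 1 = -1 + 2 s$)
$\frac{37008 + 25816}{V{\left(-166,p{\left(I,-15 \right)} \right)}} = \frac{37008 + 25816}{-1 + 2 \left(-166\right)} = \frac{62824}{-1 - 332} = \frac{62824}{-333} = 62824 \left(- \frac{1}{333}\right) = - \frac{62824}{333}$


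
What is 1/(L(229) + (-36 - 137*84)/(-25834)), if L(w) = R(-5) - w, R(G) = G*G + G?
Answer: -12917/2693881 ≈ -0.0047949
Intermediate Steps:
R(G) = G + G² (R(G) = G² + G = G + G²)
L(w) = 20 - w (L(w) = -5*(1 - 5) - w = -5*(-4) - w = 20 - w)
1/(L(229) + (-36 - 137*84)/(-25834)) = 1/((20 - 1*229) + (-36 - 137*84)/(-25834)) = 1/((20 - 229) + (-36 - 11508)*(-1/25834)) = 1/(-209 - 11544*(-1/25834)) = 1/(-209 + 5772/12917) = 1/(-2693881/12917) = -12917/2693881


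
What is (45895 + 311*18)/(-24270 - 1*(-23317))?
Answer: -51493/953 ≈ -54.033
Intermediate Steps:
(45895 + 311*18)/(-24270 - 1*(-23317)) = (45895 + 5598)/(-24270 + 23317) = 51493/(-953) = 51493*(-1/953) = -51493/953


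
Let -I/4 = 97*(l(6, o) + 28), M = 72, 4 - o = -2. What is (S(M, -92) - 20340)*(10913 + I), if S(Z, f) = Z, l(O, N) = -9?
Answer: -71768988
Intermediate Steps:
o = 6 (o = 4 - 1*(-2) = 4 + 2 = 6)
I = -7372 (I = -388*(-9 + 28) = -388*19 = -4*1843 = -7372)
(S(M, -92) - 20340)*(10913 + I) = (72 - 20340)*(10913 - 7372) = -20268*3541 = -71768988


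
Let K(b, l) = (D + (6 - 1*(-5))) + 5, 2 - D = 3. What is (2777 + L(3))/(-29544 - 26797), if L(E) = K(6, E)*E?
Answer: -2822/56341 ≈ -0.050088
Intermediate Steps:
D = -1 (D = 2 - 1*3 = 2 - 3 = -1)
K(b, l) = 15 (K(b, l) = (-1 + (6 - 1*(-5))) + 5 = (-1 + (6 + 5)) + 5 = (-1 + 11) + 5 = 10 + 5 = 15)
L(E) = 15*E
(2777 + L(3))/(-29544 - 26797) = (2777 + 15*3)/(-29544 - 26797) = (2777 + 45)/(-56341) = 2822*(-1/56341) = -2822/56341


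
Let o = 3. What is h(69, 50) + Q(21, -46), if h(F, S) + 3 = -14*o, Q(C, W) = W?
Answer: -91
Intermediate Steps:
h(F, S) = -45 (h(F, S) = -3 - 14*3 = -3 - 42 = -45)
h(69, 50) + Q(21, -46) = -45 - 46 = -91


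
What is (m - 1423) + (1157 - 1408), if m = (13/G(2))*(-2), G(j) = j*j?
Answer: -3361/2 ≈ -1680.5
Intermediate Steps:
G(j) = j²
m = -13/2 (m = (13/(2²))*(-2) = (13/4)*(-2) = -13/2 ≈ -6.5000)
(m - 1423) + (1157 - 1408) = (-13/2 - 1423) + (1157 - 1408) = -2859/2 - 251 = -3361/2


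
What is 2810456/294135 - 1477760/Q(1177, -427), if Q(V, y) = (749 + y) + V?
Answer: -430448064056/440908365 ≈ -976.28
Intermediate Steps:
Q(V, y) = 749 + V + y
2810456/294135 - 1477760/Q(1177, -427) = 2810456/294135 - 1477760/(749 + 1177 - 427) = 2810456*(1/294135) - 1477760/1499 = 2810456/294135 - 1477760*1/1499 = 2810456/294135 - 1477760/1499 = -430448064056/440908365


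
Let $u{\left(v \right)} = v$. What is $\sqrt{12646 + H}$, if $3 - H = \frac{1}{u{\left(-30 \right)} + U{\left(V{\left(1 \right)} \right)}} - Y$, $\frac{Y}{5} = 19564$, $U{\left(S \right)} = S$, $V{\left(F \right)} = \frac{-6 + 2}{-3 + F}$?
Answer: $\frac{\sqrt{21651931}}{14} \approx 332.37$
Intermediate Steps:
$V{\left(F \right)} = - \frac{4}{-3 + F}$
$Y = 97820$ ($Y = 5 \cdot 19564 = 97820$)
$H = \frac{2739045}{28}$ ($H = 3 - \left(\frac{1}{-30 - \frac{4}{-3 + 1}} - 97820\right) = 3 - \left(\frac{1}{-30 - \frac{4}{-2}} - 97820\right) = 3 - \left(\frac{1}{-30 - -2} - 97820\right) = 3 - \left(\frac{1}{-30 + 2} - 97820\right) = 3 - \left(\frac{1}{-28} - 97820\right) = 3 - \left(- \frac{1}{28} - 97820\right) = 3 - - \frac{2738961}{28} = 3 + \frac{2738961}{28} = \frac{2739045}{28} \approx 97823.0$)
$\sqrt{12646 + H} = \sqrt{12646 + \frac{2739045}{28}} = \sqrt{\frac{3093133}{28}} = \frac{\sqrt{21651931}}{14}$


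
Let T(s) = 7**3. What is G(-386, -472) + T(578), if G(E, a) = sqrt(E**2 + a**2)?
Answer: 343 + 2*sqrt(92945) ≈ 952.74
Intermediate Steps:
T(s) = 343
G(-386, -472) + T(578) = sqrt((-386)**2 + (-472)**2) + 343 = sqrt(148996 + 222784) + 343 = sqrt(371780) + 343 = 2*sqrt(92945) + 343 = 343 + 2*sqrt(92945)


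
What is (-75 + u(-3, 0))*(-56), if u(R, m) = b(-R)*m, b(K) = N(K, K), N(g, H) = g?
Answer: 4200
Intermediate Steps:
b(K) = K
u(R, m) = -R*m (u(R, m) = (-R)*m = -R*m)
(-75 + u(-3, 0))*(-56) = (-75 - 1*(-3)*0)*(-56) = (-75 + 0)*(-56) = -75*(-56) = 4200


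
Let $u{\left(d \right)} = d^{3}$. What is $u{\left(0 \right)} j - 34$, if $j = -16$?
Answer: $-34$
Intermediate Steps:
$u{\left(0 \right)} j - 34 = 0^{3} \left(-16\right) - 34 = 0 \left(-16\right) - 34 = 0 - 34 = -34$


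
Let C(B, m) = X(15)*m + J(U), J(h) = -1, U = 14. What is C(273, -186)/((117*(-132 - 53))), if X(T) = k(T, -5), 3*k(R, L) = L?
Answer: -103/7215 ≈ -0.014276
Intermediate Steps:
k(R, L) = L/3
X(T) = -5/3 (X(T) = (1/3)*(-5) = -5/3)
C(B, m) = -1 - 5*m/3 (C(B, m) = -5*m/3 - 1 = -1 - 5*m/3)
C(273, -186)/((117*(-132 - 53))) = (-1 - 5/3*(-186))/((117*(-132 - 53))) = (-1 + 310)/((117*(-185))) = 309/(-21645) = 309*(-1/21645) = -103/7215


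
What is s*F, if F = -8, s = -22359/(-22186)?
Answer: -89436/11093 ≈ -8.0624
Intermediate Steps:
s = 22359/22186 (s = -22359*(-1/22186) = 22359/22186 ≈ 1.0078)
s*F = (22359/22186)*(-8) = -89436/11093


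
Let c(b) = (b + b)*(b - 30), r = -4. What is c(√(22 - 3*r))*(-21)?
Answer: -1428 + 1260*√34 ≈ 5919.0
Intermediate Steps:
c(b) = 2*b*(-30 + b) (c(b) = (2*b)*(-30 + b) = 2*b*(-30 + b))
c(√(22 - 3*r))*(-21) = (2*√(22 - 3*(-4))*(-30 + √(22 - 3*(-4))))*(-21) = (2*√(22 + 12)*(-30 + √(22 + 12)))*(-21) = (2*√34*(-30 + √34))*(-21) = -42*√34*(-30 + √34)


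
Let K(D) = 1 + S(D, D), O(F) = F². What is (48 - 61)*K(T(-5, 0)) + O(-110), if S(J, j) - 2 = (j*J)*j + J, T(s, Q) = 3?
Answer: 11671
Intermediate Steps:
S(J, j) = 2 + J + J*j² (S(J, j) = 2 + ((j*J)*j + J) = 2 + ((J*j)*j + J) = 2 + (J*j² + J) = 2 + (J + J*j²) = 2 + J + J*j²)
K(D) = 3 + D + D³ (K(D) = 1 + (2 + D + D*D²) = 1 + (2 + D + D³) = 3 + D + D³)
(48 - 61)*K(T(-5, 0)) + O(-110) = (48 - 61)*(3 + 3 + 3³) + (-110)² = -13*(3 + 3 + 27) + 12100 = -13*33 + 12100 = -429 + 12100 = 11671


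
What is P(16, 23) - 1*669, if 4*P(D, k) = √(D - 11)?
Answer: -669 + √5/4 ≈ -668.44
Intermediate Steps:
P(D, k) = √(-11 + D)/4 (P(D, k) = √(D - 11)/4 = √(-11 + D)/4)
P(16, 23) - 1*669 = √(-11 + 16)/4 - 1*669 = √5/4 - 669 = -669 + √5/4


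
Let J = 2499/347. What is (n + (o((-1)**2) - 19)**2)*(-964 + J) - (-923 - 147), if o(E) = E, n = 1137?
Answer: -484693859/347 ≈ -1.3968e+6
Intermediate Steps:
J = 2499/347 (J = 2499*(1/347) = 2499/347 ≈ 7.2017)
(n + (o((-1)**2) - 19)**2)*(-964 + J) - (-923 - 147) = (1137 + ((-1)**2 - 19)**2)*(-964 + 2499/347) - (-923 - 147) = (1137 + (1 - 19)**2)*(-332009/347) - 1*(-1070) = (1137 + (-18)**2)*(-332009/347) + 1070 = (1137 + 324)*(-332009/347) + 1070 = 1461*(-332009/347) + 1070 = -485065149/347 + 1070 = -484693859/347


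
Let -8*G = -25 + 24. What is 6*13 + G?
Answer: 625/8 ≈ 78.125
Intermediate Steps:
G = ⅛ (G = -(-25 + 24)/8 = -⅛*(-1) = ⅛ ≈ 0.12500)
6*13 + G = 6*13 + ⅛ = 78 + ⅛ = 625/8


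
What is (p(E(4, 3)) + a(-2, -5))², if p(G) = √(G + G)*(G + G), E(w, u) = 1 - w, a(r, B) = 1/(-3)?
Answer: -1943/9 + 4*I*√6 ≈ -215.89 + 9.798*I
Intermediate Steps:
a(r, B) = -⅓
p(G) = 2*√2*G^(3/2) (p(G) = √(2*G)*(2*G) = (√2*√G)*(2*G) = 2*√2*G^(3/2))
(p(E(4, 3)) + a(-2, -5))² = (2*√2*(1 - 1*4)^(3/2) - ⅓)² = (2*√2*(1 - 4)^(3/2) - ⅓)² = (2*√2*(-3)^(3/2) - ⅓)² = (2*√2*(-3*I*√3) - ⅓)² = (-6*I*√6 - ⅓)² = (-⅓ - 6*I*√6)²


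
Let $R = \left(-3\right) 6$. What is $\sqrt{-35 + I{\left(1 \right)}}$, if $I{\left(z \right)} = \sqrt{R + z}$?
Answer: $\sqrt{-35 + i \sqrt{17}} \approx 0.34787 + 5.9263 i$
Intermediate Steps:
$R = -18$
$I{\left(z \right)} = \sqrt{-18 + z}$
$\sqrt{-35 + I{\left(1 \right)}} = \sqrt{-35 + \sqrt{-18 + 1}} = \sqrt{-35 + \sqrt{-17}} = \sqrt{-35 + i \sqrt{17}}$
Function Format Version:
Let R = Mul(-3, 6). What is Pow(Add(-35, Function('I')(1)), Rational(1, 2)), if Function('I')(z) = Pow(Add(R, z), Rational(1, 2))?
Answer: Pow(Add(-35, Mul(I, Pow(17, Rational(1, 2)))), Rational(1, 2)) ≈ Add(0.34787, Mul(5.9263, I))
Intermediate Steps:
R = -18
Function('I')(z) = Pow(Add(-18, z), Rational(1, 2))
Pow(Add(-35, Function('I')(1)), Rational(1, 2)) = Pow(Add(-35, Pow(Add(-18, 1), Rational(1, 2))), Rational(1, 2)) = Pow(Add(-35, Pow(-17, Rational(1, 2))), Rational(1, 2)) = Pow(Add(-35, Mul(I, Pow(17, Rational(1, 2)))), Rational(1, 2))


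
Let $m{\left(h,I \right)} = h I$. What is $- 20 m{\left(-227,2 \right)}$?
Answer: $9080$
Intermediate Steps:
$m{\left(h,I \right)} = I h$
$- 20 m{\left(-227,2 \right)} = - 20 \cdot 2 \left(-227\right) = \left(-20\right) \left(-454\right) = 9080$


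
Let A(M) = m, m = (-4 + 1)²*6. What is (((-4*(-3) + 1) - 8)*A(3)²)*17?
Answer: 247860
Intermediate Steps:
m = 54 (m = (-3)²*6 = 9*6 = 54)
A(M) = 54
(((-4*(-3) + 1) - 8)*A(3)²)*17 = (((-4*(-3) + 1) - 8)*54²)*17 = (((12 + 1) - 8)*2916)*17 = ((13 - 8)*2916)*17 = (5*2916)*17 = 14580*17 = 247860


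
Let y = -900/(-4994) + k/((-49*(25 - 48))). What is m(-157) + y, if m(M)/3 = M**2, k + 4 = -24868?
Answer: 208034059459/2814119 ≈ 73925.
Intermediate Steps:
k = -24872 (k = -4 - 24868 = -24872)
m(M) = 3*M**2
y = -61598234/2814119 (y = -900/(-4994) - 24872*(-1/(49*(25 - 48))) = -900*(-1/4994) - 24872/((-49*(-23))) = 450/2497 - 24872/1127 = -61598234/2814119 ≈ -21.889)
m(-157) + y = 3*(-157)**2 - 61598234/2814119 = 3*24649 - 61598234/2814119 = 73947 - 61598234/2814119 = 208034059459/2814119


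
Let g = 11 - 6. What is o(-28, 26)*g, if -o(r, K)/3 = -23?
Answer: 345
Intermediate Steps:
g = 5
o(r, K) = 69 (o(r, K) = -3*(-23) = 69)
o(-28, 26)*g = 69*5 = 345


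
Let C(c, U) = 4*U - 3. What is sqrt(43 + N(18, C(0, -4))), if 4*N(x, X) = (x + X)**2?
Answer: sqrt(173)/2 ≈ 6.5765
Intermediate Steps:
C(c, U) = -3 + 4*U
N(x, X) = (X + x)**2/4 (N(x, X) = (x + X)**2/4 = (X + x)**2/4)
sqrt(43 + N(18, C(0, -4))) = sqrt(43 + ((-3 + 4*(-4)) + 18)**2/4) = sqrt(43 + ((-3 - 16) + 18)**2/4) = sqrt(43 + (-19 + 18)**2/4) = sqrt(43 + (1/4)*(-1)**2) = sqrt(43 + (1/4)*1) = sqrt(43 + 1/4) = sqrt(173/4) = sqrt(173)/2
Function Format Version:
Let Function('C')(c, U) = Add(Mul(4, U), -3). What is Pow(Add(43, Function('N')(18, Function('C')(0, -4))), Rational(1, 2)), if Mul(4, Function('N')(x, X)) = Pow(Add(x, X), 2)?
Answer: Mul(Rational(1, 2), Pow(173, Rational(1, 2))) ≈ 6.5765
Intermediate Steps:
Function('C')(c, U) = Add(-3, Mul(4, U))
Function('N')(x, X) = Mul(Rational(1, 4), Pow(Add(X, x), 2)) (Function('N')(x, X) = Mul(Rational(1, 4), Pow(Add(x, X), 2)) = Mul(Rational(1, 4), Pow(Add(X, x), 2)))
Pow(Add(43, Function('N')(18, Function('C')(0, -4))), Rational(1, 2)) = Pow(Add(43, Mul(Rational(1, 4), Pow(Add(Add(-3, Mul(4, -4)), 18), 2))), Rational(1, 2)) = Pow(Add(43, Mul(Rational(1, 4), Pow(Add(Add(-3, -16), 18), 2))), Rational(1, 2)) = Pow(Add(43, Mul(Rational(1, 4), Pow(Add(-19, 18), 2))), Rational(1, 2)) = Pow(Add(43, Mul(Rational(1, 4), Pow(-1, 2))), Rational(1, 2)) = Pow(Add(43, Mul(Rational(1, 4), 1)), Rational(1, 2)) = Pow(Add(43, Rational(1, 4)), Rational(1, 2)) = Pow(Rational(173, 4), Rational(1, 2)) = Mul(Rational(1, 2), Pow(173, Rational(1, 2)))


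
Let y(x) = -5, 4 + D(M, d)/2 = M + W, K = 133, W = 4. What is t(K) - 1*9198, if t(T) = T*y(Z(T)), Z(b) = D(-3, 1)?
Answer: -9863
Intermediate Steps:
D(M, d) = 2*M (D(M, d) = -8 + 2*(M + 4) = -8 + 2*(4 + M) = -8 + (8 + 2*M) = 2*M)
Z(b) = -6 (Z(b) = 2*(-3) = -6)
t(T) = -5*T (t(T) = T*(-5) = -5*T)
t(K) - 1*9198 = -5*133 - 1*9198 = -665 - 9198 = -9863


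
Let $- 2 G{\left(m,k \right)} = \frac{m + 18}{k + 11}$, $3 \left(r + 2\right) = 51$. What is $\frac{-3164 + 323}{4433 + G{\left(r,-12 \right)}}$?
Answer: $- \frac{5682}{8899} \approx -0.6385$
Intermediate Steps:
$r = 15$ ($r = -2 + \frac{1}{3} \cdot 51 = -2 + 17 = 15$)
$G{\left(m,k \right)} = - \frac{18 + m}{2 \left(11 + k\right)}$ ($G{\left(m,k \right)} = - \frac{\left(m + 18\right) \frac{1}{k + 11}}{2} = - \frac{\left(18 + m\right) \frac{1}{11 + k}}{2} = - \frac{\frac{1}{11 + k} \left(18 + m\right)}{2} = - \frac{18 + m}{2 \left(11 + k\right)}$)
$\frac{-3164 + 323}{4433 + G{\left(r,-12 \right)}} = \frac{-3164 + 323}{4433 + \frac{-18 - 15}{2 \left(11 - 12\right)}} = - \frac{2841}{4433 + \frac{-18 - 15}{2 \left(-1\right)}} = - \frac{2841}{4433 + \frac{1}{2} \left(-1\right) \left(-33\right)} = - \frac{2841}{4433 + \frac{33}{2}} = - \frac{2841}{\frac{8899}{2}} = \left(-2841\right) \frac{2}{8899} = - \frac{5682}{8899}$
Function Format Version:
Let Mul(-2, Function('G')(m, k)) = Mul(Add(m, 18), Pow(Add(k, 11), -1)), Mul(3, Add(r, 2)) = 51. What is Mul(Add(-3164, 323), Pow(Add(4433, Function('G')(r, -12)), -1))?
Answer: Rational(-5682, 8899) ≈ -0.63850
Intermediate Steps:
r = 15 (r = Add(-2, Mul(Rational(1, 3), 51)) = Add(-2, 17) = 15)
Function('G')(m, k) = Mul(Rational(-1, 2), Pow(Add(11, k), -1), Add(18, m)) (Function('G')(m, k) = Mul(Rational(-1, 2), Mul(Add(m, 18), Pow(Add(k, 11), -1))) = Mul(Rational(-1, 2), Mul(Add(18, m), Pow(Add(11, k), -1))) = Mul(Rational(-1, 2), Mul(Pow(Add(11, k), -1), Add(18, m))) = Mul(Rational(-1, 2), Pow(Add(11, k), -1), Add(18, m)))
Mul(Add(-3164, 323), Pow(Add(4433, Function('G')(r, -12)), -1)) = Mul(Add(-3164, 323), Pow(Add(4433, Mul(Rational(1, 2), Pow(Add(11, -12), -1), Add(-18, Mul(-1, 15)))), -1)) = Mul(-2841, Pow(Add(4433, Mul(Rational(1, 2), Pow(-1, -1), Add(-18, -15))), -1)) = Mul(-2841, Pow(Add(4433, Mul(Rational(1, 2), -1, -33)), -1)) = Mul(-2841, Pow(Add(4433, Rational(33, 2)), -1)) = Mul(-2841, Pow(Rational(8899, 2), -1)) = Mul(-2841, Rational(2, 8899)) = Rational(-5682, 8899)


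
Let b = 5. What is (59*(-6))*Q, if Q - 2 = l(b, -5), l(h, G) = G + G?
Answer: 2832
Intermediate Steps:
l(h, G) = 2*G
Q = -8 (Q = 2 + 2*(-5) = 2 - 10 = -8)
(59*(-6))*Q = (59*(-6))*(-8) = -354*(-8) = 2832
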